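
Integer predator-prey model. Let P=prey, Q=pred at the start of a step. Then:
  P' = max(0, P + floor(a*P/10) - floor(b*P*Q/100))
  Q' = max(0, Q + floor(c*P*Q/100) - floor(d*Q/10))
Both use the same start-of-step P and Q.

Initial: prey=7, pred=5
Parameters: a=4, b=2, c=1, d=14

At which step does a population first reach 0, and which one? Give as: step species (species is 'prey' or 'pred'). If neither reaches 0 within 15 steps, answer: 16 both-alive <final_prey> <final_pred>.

Answer: 1 pred

Derivation:
Step 1: prey: 7+2-0=9; pred: 5+0-7=0
First extinction: pred at step 1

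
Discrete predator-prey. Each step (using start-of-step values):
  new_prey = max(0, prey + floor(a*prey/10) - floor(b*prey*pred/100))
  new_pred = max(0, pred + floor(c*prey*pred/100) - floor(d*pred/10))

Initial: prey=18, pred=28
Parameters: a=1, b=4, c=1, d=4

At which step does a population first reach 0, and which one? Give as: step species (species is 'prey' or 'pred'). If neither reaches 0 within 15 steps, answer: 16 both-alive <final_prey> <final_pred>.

Step 1: prey: 18+1-20=0; pred: 28+5-11=22
First extinction: prey at step 1

Answer: 1 prey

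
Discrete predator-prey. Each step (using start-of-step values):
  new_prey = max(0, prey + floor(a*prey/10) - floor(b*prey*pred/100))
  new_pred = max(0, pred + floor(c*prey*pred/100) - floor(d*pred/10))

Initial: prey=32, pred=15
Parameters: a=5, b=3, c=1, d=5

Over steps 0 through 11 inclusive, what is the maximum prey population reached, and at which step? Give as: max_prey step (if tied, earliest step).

Answer: 126 8

Derivation:
Step 1: prey: 32+16-14=34; pred: 15+4-7=12
Step 2: prey: 34+17-12=39; pred: 12+4-6=10
Step 3: prey: 39+19-11=47; pred: 10+3-5=8
Step 4: prey: 47+23-11=59; pred: 8+3-4=7
Step 5: prey: 59+29-12=76; pred: 7+4-3=8
Step 6: prey: 76+38-18=96; pred: 8+6-4=10
Step 7: prey: 96+48-28=116; pred: 10+9-5=14
Step 8: prey: 116+58-48=126; pred: 14+16-7=23
Step 9: prey: 126+63-86=103; pred: 23+28-11=40
Step 10: prey: 103+51-123=31; pred: 40+41-20=61
Step 11: prey: 31+15-56=0; pred: 61+18-30=49
Max prey = 126 at step 8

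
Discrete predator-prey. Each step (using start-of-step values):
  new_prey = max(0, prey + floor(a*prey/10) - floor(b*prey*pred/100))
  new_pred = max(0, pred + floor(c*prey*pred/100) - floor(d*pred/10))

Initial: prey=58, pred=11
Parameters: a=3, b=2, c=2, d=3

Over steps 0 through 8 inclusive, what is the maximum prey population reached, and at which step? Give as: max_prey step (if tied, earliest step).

Step 1: prey: 58+17-12=63; pred: 11+12-3=20
Step 2: prey: 63+18-25=56; pred: 20+25-6=39
Step 3: prey: 56+16-43=29; pred: 39+43-11=71
Step 4: prey: 29+8-41=0; pred: 71+41-21=91
Step 5: prey: 0+0-0=0; pred: 91+0-27=64
Step 6: prey: 0+0-0=0; pred: 64+0-19=45
Step 7: prey: 0+0-0=0; pred: 45+0-13=32
Step 8: prey: 0+0-0=0; pred: 32+0-9=23
Max prey = 63 at step 1

Answer: 63 1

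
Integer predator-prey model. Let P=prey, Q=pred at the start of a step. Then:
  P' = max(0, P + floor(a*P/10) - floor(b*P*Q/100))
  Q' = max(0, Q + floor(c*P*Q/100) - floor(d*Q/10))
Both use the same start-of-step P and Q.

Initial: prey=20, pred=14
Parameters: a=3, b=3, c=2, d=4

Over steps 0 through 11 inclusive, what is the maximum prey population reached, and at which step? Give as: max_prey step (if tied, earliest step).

Answer: 22 11

Derivation:
Step 1: prey: 20+6-8=18; pred: 14+5-5=14
Step 2: prey: 18+5-7=16; pred: 14+5-5=14
Step 3: prey: 16+4-6=14; pred: 14+4-5=13
Step 4: prey: 14+4-5=13; pred: 13+3-5=11
Step 5: prey: 13+3-4=12; pred: 11+2-4=9
Step 6: prey: 12+3-3=12; pred: 9+2-3=8
Step 7: prey: 12+3-2=13; pred: 8+1-3=6
Step 8: prey: 13+3-2=14; pred: 6+1-2=5
Step 9: prey: 14+4-2=16; pred: 5+1-2=4
Step 10: prey: 16+4-1=19; pred: 4+1-1=4
Step 11: prey: 19+5-2=22; pred: 4+1-1=4
Max prey = 22 at step 11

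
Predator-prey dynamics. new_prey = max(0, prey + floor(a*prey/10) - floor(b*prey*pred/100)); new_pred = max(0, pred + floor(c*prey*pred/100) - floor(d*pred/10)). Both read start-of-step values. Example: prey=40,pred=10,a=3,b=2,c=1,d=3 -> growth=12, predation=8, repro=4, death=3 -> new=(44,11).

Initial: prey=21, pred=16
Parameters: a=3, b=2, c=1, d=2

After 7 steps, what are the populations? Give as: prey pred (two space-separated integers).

Answer: 21 16

Derivation:
Step 1: prey: 21+6-6=21; pred: 16+3-3=16
Step 2: prey: 21+6-6=21; pred: 16+3-3=16
Step 3: prey: 21+6-6=21; pred: 16+3-3=16
Step 4: prey: 21+6-6=21; pred: 16+3-3=16
Step 5: prey: 21+6-6=21; pred: 16+3-3=16
Step 6: prey: 21+6-6=21; pred: 16+3-3=16
Step 7: prey: 21+6-6=21; pred: 16+3-3=16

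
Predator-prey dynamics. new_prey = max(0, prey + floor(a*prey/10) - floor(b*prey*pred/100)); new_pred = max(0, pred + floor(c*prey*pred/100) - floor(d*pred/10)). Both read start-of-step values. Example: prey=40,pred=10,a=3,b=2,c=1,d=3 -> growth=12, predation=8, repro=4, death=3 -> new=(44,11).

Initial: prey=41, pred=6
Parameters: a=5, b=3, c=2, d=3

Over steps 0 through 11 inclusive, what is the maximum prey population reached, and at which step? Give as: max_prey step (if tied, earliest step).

Step 1: prey: 41+20-7=54; pred: 6+4-1=9
Step 2: prey: 54+27-14=67; pred: 9+9-2=16
Step 3: prey: 67+33-32=68; pred: 16+21-4=33
Step 4: prey: 68+34-67=35; pred: 33+44-9=68
Step 5: prey: 35+17-71=0; pred: 68+47-20=95
Step 6: prey: 0+0-0=0; pred: 95+0-28=67
Step 7: prey: 0+0-0=0; pred: 67+0-20=47
Step 8: prey: 0+0-0=0; pred: 47+0-14=33
Step 9: prey: 0+0-0=0; pred: 33+0-9=24
Step 10: prey: 0+0-0=0; pred: 24+0-7=17
Step 11: prey: 0+0-0=0; pred: 17+0-5=12
Max prey = 68 at step 3

Answer: 68 3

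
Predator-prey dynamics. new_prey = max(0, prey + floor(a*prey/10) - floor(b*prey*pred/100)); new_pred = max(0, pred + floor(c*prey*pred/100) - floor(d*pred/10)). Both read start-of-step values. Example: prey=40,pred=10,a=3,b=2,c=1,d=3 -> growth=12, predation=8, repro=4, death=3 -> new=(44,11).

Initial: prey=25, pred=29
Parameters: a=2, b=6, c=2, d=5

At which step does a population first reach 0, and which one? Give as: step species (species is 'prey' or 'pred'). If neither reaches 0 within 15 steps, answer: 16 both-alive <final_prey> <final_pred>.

Answer: 1 prey

Derivation:
Step 1: prey: 25+5-43=0; pred: 29+14-14=29
First extinction: prey at step 1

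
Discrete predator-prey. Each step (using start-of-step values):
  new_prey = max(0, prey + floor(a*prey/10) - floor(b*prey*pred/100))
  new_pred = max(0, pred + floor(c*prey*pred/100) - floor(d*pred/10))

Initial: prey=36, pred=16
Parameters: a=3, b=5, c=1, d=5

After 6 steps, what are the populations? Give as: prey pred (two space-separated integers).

Step 1: prey: 36+10-28=18; pred: 16+5-8=13
Step 2: prey: 18+5-11=12; pred: 13+2-6=9
Step 3: prey: 12+3-5=10; pred: 9+1-4=6
Step 4: prey: 10+3-3=10; pred: 6+0-3=3
Step 5: prey: 10+3-1=12; pred: 3+0-1=2
Step 6: prey: 12+3-1=14; pred: 2+0-1=1

Answer: 14 1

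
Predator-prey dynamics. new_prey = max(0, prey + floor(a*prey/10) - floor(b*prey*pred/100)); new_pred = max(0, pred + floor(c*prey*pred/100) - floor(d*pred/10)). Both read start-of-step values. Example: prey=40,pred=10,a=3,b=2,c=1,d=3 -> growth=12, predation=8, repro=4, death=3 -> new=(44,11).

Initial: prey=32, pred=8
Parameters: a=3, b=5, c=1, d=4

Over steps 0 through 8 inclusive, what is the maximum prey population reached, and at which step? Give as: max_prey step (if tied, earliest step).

Answer: 36 8

Derivation:
Step 1: prey: 32+9-12=29; pred: 8+2-3=7
Step 2: prey: 29+8-10=27; pred: 7+2-2=7
Step 3: prey: 27+8-9=26; pred: 7+1-2=6
Step 4: prey: 26+7-7=26; pred: 6+1-2=5
Step 5: prey: 26+7-6=27; pred: 5+1-2=4
Step 6: prey: 27+8-5=30; pred: 4+1-1=4
Step 7: prey: 30+9-6=33; pred: 4+1-1=4
Step 8: prey: 33+9-6=36; pred: 4+1-1=4
Max prey = 36 at step 8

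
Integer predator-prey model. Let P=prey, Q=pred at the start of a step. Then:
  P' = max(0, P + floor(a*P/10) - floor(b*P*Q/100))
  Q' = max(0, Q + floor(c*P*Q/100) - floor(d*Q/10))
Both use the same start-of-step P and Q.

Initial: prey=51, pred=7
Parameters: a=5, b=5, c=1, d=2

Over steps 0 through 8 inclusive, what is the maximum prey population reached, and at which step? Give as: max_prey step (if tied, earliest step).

Step 1: prey: 51+25-17=59; pred: 7+3-1=9
Step 2: prey: 59+29-26=62; pred: 9+5-1=13
Step 3: prey: 62+31-40=53; pred: 13+8-2=19
Step 4: prey: 53+26-50=29; pred: 19+10-3=26
Step 5: prey: 29+14-37=6; pred: 26+7-5=28
Step 6: prey: 6+3-8=1; pred: 28+1-5=24
Step 7: prey: 1+0-1=0; pred: 24+0-4=20
Step 8: prey: 0+0-0=0; pred: 20+0-4=16
Max prey = 62 at step 2

Answer: 62 2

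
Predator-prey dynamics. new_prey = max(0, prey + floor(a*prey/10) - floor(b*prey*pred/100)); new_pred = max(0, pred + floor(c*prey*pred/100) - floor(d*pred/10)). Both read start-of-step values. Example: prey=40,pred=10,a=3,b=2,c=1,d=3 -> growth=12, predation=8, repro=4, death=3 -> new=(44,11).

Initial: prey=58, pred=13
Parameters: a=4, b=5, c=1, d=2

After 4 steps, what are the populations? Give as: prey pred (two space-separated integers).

Step 1: prey: 58+23-37=44; pred: 13+7-2=18
Step 2: prey: 44+17-39=22; pred: 18+7-3=22
Step 3: prey: 22+8-24=6; pred: 22+4-4=22
Step 4: prey: 6+2-6=2; pred: 22+1-4=19

Answer: 2 19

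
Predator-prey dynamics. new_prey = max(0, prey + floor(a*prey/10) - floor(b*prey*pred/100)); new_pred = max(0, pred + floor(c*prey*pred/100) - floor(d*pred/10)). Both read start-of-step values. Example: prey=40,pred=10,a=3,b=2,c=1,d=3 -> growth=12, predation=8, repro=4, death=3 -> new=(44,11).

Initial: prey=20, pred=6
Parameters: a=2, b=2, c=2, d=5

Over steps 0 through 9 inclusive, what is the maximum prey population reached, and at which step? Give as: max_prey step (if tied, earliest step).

Answer: 41 9

Derivation:
Step 1: prey: 20+4-2=22; pred: 6+2-3=5
Step 2: prey: 22+4-2=24; pred: 5+2-2=5
Step 3: prey: 24+4-2=26; pred: 5+2-2=5
Step 4: prey: 26+5-2=29; pred: 5+2-2=5
Step 5: prey: 29+5-2=32; pred: 5+2-2=5
Step 6: prey: 32+6-3=35; pred: 5+3-2=6
Step 7: prey: 35+7-4=38; pred: 6+4-3=7
Step 8: prey: 38+7-5=40; pred: 7+5-3=9
Step 9: prey: 40+8-7=41; pred: 9+7-4=12
Max prey = 41 at step 9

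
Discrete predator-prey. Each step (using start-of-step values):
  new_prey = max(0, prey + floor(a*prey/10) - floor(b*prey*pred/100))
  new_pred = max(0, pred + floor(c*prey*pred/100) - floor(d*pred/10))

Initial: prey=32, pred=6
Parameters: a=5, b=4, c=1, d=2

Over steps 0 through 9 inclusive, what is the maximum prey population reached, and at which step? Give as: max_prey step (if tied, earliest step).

Step 1: prey: 32+16-7=41; pred: 6+1-1=6
Step 2: prey: 41+20-9=52; pred: 6+2-1=7
Step 3: prey: 52+26-14=64; pred: 7+3-1=9
Step 4: prey: 64+32-23=73; pred: 9+5-1=13
Step 5: prey: 73+36-37=72; pred: 13+9-2=20
Step 6: prey: 72+36-57=51; pred: 20+14-4=30
Step 7: prey: 51+25-61=15; pred: 30+15-6=39
Step 8: prey: 15+7-23=0; pred: 39+5-7=37
Step 9: prey: 0+0-0=0; pred: 37+0-7=30
Max prey = 73 at step 4

Answer: 73 4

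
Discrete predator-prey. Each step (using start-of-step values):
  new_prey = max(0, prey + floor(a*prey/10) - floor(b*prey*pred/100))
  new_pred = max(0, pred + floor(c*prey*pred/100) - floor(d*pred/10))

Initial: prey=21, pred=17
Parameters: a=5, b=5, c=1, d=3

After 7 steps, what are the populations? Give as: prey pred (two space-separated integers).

Step 1: prey: 21+10-17=14; pred: 17+3-5=15
Step 2: prey: 14+7-10=11; pred: 15+2-4=13
Step 3: prey: 11+5-7=9; pred: 13+1-3=11
Step 4: prey: 9+4-4=9; pred: 11+0-3=8
Step 5: prey: 9+4-3=10; pred: 8+0-2=6
Step 6: prey: 10+5-3=12; pred: 6+0-1=5
Step 7: prey: 12+6-3=15; pred: 5+0-1=4

Answer: 15 4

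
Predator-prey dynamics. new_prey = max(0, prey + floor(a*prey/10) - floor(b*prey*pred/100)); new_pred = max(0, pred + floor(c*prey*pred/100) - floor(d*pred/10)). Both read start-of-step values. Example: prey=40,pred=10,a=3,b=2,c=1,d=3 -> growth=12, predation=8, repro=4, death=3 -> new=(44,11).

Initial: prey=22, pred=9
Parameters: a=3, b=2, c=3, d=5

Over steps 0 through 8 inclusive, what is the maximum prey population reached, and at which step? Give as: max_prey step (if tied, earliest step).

Answer: 29 3

Derivation:
Step 1: prey: 22+6-3=25; pred: 9+5-4=10
Step 2: prey: 25+7-5=27; pred: 10+7-5=12
Step 3: prey: 27+8-6=29; pred: 12+9-6=15
Step 4: prey: 29+8-8=29; pred: 15+13-7=21
Step 5: prey: 29+8-12=25; pred: 21+18-10=29
Step 6: prey: 25+7-14=18; pred: 29+21-14=36
Step 7: prey: 18+5-12=11; pred: 36+19-18=37
Step 8: prey: 11+3-8=6; pred: 37+12-18=31
Max prey = 29 at step 3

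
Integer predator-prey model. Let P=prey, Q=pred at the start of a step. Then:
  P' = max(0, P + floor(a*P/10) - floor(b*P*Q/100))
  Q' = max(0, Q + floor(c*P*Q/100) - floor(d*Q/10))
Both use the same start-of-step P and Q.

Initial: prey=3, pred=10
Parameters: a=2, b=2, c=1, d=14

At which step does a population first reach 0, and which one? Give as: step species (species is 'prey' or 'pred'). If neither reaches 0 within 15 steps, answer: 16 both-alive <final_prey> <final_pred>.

Step 1: prey: 3+0-0=3; pred: 10+0-14=0
First extinction: pred at step 1

Answer: 1 pred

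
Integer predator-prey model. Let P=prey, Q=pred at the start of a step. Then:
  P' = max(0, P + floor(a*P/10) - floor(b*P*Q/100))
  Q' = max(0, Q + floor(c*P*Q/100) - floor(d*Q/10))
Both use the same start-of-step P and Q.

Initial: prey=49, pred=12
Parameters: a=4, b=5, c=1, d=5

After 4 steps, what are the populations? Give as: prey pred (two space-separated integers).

Answer: 30 6

Derivation:
Step 1: prey: 49+19-29=39; pred: 12+5-6=11
Step 2: prey: 39+15-21=33; pred: 11+4-5=10
Step 3: prey: 33+13-16=30; pred: 10+3-5=8
Step 4: prey: 30+12-12=30; pred: 8+2-4=6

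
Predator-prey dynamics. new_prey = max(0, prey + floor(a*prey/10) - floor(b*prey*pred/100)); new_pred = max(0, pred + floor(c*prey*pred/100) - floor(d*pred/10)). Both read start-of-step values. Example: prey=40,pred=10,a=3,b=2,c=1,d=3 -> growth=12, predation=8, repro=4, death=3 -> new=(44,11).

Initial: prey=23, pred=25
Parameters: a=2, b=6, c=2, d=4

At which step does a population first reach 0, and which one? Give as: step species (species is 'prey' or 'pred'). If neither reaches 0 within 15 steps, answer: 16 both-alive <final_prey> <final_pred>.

Answer: 1 prey

Derivation:
Step 1: prey: 23+4-34=0; pred: 25+11-10=26
First extinction: prey at step 1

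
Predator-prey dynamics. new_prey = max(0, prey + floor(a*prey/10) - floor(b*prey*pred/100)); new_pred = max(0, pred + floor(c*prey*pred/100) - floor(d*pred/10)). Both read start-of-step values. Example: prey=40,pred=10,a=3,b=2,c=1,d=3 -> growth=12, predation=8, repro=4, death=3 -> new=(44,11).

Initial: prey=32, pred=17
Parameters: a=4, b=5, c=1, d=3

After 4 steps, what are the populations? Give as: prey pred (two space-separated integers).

Step 1: prey: 32+12-27=17; pred: 17+5-5=17
Step 2: prey: 17+6-14=9; pred: 17+2-5=14
Step 3: prey: 9+3-6=6; pred: 14+1-4=11
Step 4: prey: 6+2-3=5; pred: 11+0-3=8

Answer: 5 8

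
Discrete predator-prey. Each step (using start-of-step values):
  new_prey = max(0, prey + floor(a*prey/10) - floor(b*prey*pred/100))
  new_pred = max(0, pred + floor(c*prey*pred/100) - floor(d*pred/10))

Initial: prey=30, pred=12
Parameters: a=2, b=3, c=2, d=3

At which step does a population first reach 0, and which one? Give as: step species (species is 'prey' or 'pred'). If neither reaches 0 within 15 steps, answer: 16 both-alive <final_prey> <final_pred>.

Answer: 16 both-alive 3 3

Derivation:
Step 1: prey: 30+6-10=26; pred: 12+7-3=16
Step 2: prey: 26+5-12=19; pred: 16+8-4=20
Step 3: prey: 19+3-11=11; pred: 20+7-6=21
Step 4: prey: 11+2-6=7; pred: 21+4-6=19
Step 5: prey: 7+1-3=5; pred: 19+2-5=16
Step 6: prey: 5+1-2=4; pred: 16+1-4=13
Step 7: prey: 4+0-1=3; pred: 13+1-3=11
Step 8: prey: 3+0-0=3; pred: 11+0-3=8
Step 9: prey: 3+0-0=3; pred: 8+0-2=6
Step 10: prey: 3+0-0=3; pred: 6+0-1=5
Step 11: prey: 3+0-0=3; pred: 5+0-1=4
Step 12: prey: 3+0-0=3; pred: 4+0-1=3
Step 13: prey: 3+0-0=3; pred: 3+0-0=3
Steps 14-15: state stable at prey=3, pred=3 (no change)
No extinction within 15 steps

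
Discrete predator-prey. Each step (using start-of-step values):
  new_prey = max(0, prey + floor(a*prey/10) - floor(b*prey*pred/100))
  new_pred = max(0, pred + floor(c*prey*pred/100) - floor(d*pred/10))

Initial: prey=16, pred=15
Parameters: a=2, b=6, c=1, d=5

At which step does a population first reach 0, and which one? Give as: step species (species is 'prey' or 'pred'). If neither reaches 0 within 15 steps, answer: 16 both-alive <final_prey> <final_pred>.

Answer: 16 both-alive 3 1

Derivation:
Step 1: prey: 16+3-14=5; pred: 15+2-7=10
Step 2: prey: 5+1-3=3; pred: 10+0-5=5
Step 3: prey: 3+0-0=3; pred: 5+0-2=3
Step 4: prey: 3+0-0=3; pred: 3+0-1=2
Step 5: prey: 3+0-0=3; pred: 2+0-1=1
Step 6: prey: 3+0-0=3; pred: 1+0-0=1
Steps 7-15: state stable at prey=3, pred=1 (no change)
No extinction within 15 steps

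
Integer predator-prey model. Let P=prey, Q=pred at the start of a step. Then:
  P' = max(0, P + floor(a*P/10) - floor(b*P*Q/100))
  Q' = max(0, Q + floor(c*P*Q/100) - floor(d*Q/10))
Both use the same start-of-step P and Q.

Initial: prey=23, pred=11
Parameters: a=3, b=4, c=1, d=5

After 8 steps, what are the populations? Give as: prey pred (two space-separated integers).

Step 1: prey: 23+6-10=19; pred: 11+2-5=8
Step 2: prey: 19+5-6=18; pred: 8+1-4=5
Step 3: prey: 18+5-3=20; pred: 5+0-2=3
Step 4: prey: 20+6-2=24; pred: 3+0-1=2
Step 5: prey: 24+7-1=30; pred: 2+0-1=1
Step 6: prey: 30+9-1=38; pred: 1+0-0=1
Step 7: prey: 38+11-1=48; pred: 1+0-0=1
Step 8: prey: 48+14-1=61; pred: 1+0-0=1

Answer: 61 1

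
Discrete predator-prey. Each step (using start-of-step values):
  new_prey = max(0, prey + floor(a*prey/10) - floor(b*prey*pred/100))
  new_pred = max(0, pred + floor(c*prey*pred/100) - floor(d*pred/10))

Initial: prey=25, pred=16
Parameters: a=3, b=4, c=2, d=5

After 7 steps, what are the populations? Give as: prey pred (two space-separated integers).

Answer: 13 1

Derivation:
Step 1: prey: 25+7-16=16; pred: 16+8-8=16
Step 2: prey: 16+4-10=10; pred: 16+5-8=13
Step 3: prey: 10+3-5=8; pred: 13+2-6=9
Step 4: prey: 8+2-2=8; pred: 9+1-4=6
Step 5: prey: 8+2-1=9; pred: 6+0-3=3
Step 6: prey: 9+2-1=10; pred: 3+0-1=2
Step 7: prey: 10+3-0=13; pred: 2+0-1=1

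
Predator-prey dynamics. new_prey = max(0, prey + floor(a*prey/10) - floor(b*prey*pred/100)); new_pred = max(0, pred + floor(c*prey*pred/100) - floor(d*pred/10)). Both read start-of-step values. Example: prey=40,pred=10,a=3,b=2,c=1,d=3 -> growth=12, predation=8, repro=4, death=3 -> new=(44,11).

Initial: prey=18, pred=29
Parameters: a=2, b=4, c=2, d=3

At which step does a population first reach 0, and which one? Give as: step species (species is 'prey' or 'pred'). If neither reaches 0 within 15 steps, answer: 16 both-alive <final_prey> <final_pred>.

Answer: 2 prey

Derivation:
Step 1: prey: 18+3-20=1; pred: 29+10-8=31
Step 2: prey: 1+0-1=0; pred: 31+0-9=22
First extinction: prey at step 2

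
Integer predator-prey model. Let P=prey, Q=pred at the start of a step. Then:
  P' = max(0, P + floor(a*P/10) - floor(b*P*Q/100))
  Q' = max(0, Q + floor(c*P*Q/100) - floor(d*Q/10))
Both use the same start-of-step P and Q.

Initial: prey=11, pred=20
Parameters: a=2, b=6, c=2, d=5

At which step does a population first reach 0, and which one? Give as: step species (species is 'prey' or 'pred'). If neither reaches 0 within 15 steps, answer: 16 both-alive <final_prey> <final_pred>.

Step 1: prey: 11+2-13=0; pred: 20+4-10=14
First extinction: prey at step 1

Answer: 1 prey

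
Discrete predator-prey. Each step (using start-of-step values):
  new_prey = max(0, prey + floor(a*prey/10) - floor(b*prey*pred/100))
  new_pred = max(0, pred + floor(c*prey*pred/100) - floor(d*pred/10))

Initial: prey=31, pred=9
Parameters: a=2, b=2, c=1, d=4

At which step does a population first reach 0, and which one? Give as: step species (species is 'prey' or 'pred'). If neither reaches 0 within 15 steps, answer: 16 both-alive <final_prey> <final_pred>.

Answer: 16 both-alive 51 14

Derivation:
Step 1: prey: 31+6-5=32; pred: 9+2-3=8
Step 2: prey: 32+6-5=33; pred: 8+2-3=7
Step 3: prey: 33+6-4=35; pred: 7+2-2=7
Step 4: prey: 35+7-4=38; pred: 7+2-2=7
Step 5: prey: 38+7-5=40; pred: 7+2-2=7
Step 6: prey: 40+8-5=43; pred: 7+2-2=7
Step 7: prey: 43+8-6=45; pred: 7+3-2=8
Step 8: prey: 45+9-7=47; pred: 8+3-3=8
Step 9: prey: 47+9-7=49; pred: 8+3-3=8
Step 10: prey: 49+9-7=51; pred: 8+3-3=8
Step 11: prey: 51+10-8=53; pred: 8+4-3=9
Step 12: prey: 53+10-9=54; pred: 9+4-3=10
Step 13: prey: 54+10-10=54; pred: 10+5-4=11
Step 14: prey: 54+10-11=53; pred: 11+5-4=12
Step 15: prey: 53+10-12=51; pred: 12+6-4=14
No extinction within 15 steps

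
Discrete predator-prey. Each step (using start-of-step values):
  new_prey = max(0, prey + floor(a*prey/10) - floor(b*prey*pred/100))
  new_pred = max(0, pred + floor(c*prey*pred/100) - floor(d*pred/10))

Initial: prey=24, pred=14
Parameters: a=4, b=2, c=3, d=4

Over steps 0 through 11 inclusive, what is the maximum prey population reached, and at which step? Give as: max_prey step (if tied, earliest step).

Answer: 27 1

Derivation:
Step 1: prey: 24+9-6=27; pred: 14+10-5=19
Step 2: prey: 27+10-10=27; pred: 19+15-7=27
Step 3: prey: 27+10-14=23; pred: 27+21-10=38
Step 4: prey: 23+9-17=15; pred: 38+26-15=49
Step 5: prey: 15+6-14=7; pred: 49+22-19=52
Step 6: prey: 7+2-7=2; pred: 52+10-20=42
Step 7: prey: 2+0-1=1; pred: 42+2-16=28
Step 8: prey: 1+0-0=1; pred: 28+0-11=17
Step 9: prey: 1+0-0=1; pred: 17+0-6=11
Step 10: prey: 1+0-0=1; pred: 11+0-4=7
Step 11: prey: 1+0-0=1; pred: 7+0-2=5
Max prey = 27 at step 1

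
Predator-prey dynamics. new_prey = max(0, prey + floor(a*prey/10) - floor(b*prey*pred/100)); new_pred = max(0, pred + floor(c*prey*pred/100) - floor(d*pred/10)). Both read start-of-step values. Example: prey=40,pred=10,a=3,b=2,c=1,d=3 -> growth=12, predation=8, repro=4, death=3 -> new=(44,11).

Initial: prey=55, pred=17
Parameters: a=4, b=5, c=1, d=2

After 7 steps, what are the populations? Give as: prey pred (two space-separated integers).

Step 1: prey: 55+22-46=31; pred: 17+9-3=23
Step 2: prey: 31+12-35=8; pred: 23+7-4=26
Step 3: prey: 8+3-10=1; pred: 26+2-5=23
Step 4: prey: 1+0-1=0; pred: 23+0-4=19
Step 5: prey: 0+0-0=0; pred: 19+0-3=16
Step 6: prey: 0+0-0=0; pred: 16+0-3=13
Step 7: prey: 0+0-0=0; pred: 13+0-2=11

Answer: 0 11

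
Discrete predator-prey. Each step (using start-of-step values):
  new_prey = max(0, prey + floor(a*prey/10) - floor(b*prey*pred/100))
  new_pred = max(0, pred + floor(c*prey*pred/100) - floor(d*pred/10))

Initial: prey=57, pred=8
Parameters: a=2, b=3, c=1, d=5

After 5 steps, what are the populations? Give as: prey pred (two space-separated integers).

Answer: 47 7

Derivation:
Step 1: prey: 57+11-13=55; pred: 8+4-4=8
Step 2: prey: 55+11-13=53; pred: 8+4-4=8
Step 3: prey: 53+10-12=51; pred: 8+4-4=8
Step 4: prey: 51+10-12=49; pred: 8+4-4=8
Step 5: prey: 49+9-11=47; pred: 8+3-4=7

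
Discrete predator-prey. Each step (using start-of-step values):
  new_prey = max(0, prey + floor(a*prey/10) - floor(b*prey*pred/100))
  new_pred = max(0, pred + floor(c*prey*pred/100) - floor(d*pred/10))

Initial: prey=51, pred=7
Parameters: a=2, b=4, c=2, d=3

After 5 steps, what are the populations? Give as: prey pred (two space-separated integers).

Step 1: prey: 51+10-14=47; pred: 7+7-2=12
Step 2: prey: 47+9-22=34; pred: 12+11-3=20
Step 3: prey: 34+6-27=13; pred: 20+13-6=27
Step 4: prey: 13+2-14=1; pred: 27+7-8=26
Step 5: prey: 1+0-1=0; pred: 26+0-7=19

Answer: 0 19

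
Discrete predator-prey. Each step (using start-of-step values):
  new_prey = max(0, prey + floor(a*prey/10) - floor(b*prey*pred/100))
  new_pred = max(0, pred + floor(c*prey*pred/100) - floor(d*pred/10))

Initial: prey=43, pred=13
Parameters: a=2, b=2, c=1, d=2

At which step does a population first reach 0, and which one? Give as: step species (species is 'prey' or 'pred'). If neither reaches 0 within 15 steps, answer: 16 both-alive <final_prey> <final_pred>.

Step 1: prey: 43+8-11=40; pred: 13+5-2=16
Step 2: prey: 40+8-12=36; pred: 16+6-3=19
Step 3: prey: 36+7-13=30; pred: 19+6-3=22
Step 4: prey: 30+6-13=23; pred: 22+6-4=24
Step 5: prey: 23+4-11=16; pred: 24+5-4=25
Step 6: prey: 16+3-8=11; pred: 25+4-5=24
Step 7: prey: 11+2-5=8; pred: 24+2-4=22
Step 8: prey: 8+1-3=6; pred: 22+1-4=19
Step 9: prey: 6+1-2=5; pred: 19+1-3=17
Step 10: prey: 5+1-1=5; pred: 17+0-3=14
Step 11: prey: 5+1-1=5; pred: 14+0-2=12
Step 12: prey: 5+1-1=5; pred: 12+0-2=10
Step 13: prey: 5+1-1=5; pred: 10+0-2=8
Step 14: prey: 5+1-0=6; pred: 8+0-1=7
Step 15: prey: 6+1-0=7; pred: 7+0-1=6
No extinction within 15 steps

Answer: 16 both-alive 7 6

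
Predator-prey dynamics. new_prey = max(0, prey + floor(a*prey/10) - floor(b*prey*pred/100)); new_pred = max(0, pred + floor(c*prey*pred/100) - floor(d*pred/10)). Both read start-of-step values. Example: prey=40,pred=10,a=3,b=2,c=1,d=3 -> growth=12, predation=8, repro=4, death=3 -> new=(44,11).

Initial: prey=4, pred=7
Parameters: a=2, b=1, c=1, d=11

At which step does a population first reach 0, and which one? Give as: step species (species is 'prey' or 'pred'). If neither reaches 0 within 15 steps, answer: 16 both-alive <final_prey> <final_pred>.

Answer: 1 pred

Derivation:
Step 1: prey: 4+0-0=4; pred: 7+0-7=0
First extinction: pred at step 1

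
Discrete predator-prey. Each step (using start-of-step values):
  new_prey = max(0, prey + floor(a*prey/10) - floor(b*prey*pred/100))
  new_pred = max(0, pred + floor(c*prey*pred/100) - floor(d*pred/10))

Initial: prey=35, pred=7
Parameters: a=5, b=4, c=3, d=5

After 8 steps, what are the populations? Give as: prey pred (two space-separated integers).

Step 1: prey: 35+17-9=43; pred: 7+7-3=11
Step 2: prey: 43+21-18=46; pred: 11+14-5=20
Step 3: prey: 46+23-36=33; pred: 20+27-10=37
Step 4: prey: 33+16-48=1; pred: 37+36-18=55
Step 5: prey: 1+0-2=0; pred: 55+1-27=29
Step 6: prey: 0+0-0=0; pred: 29+0-14=15
Step 7: prey: 0+0-0=0; pred: 15+0-7=8
Step 8: prey: 0+0-0=0; pred: 8+0-4=4

Answer: 0 4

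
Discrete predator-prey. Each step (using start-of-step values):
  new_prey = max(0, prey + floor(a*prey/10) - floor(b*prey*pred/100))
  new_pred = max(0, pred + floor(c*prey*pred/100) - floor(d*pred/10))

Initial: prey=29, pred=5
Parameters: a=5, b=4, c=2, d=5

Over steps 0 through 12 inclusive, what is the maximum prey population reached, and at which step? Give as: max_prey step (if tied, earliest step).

Answer: 72 4

Derivation:
Step 1: prey: 29+14-5=38; pred: 5+2-2=5
Step 2: prey: 38+19-7=50; pred: 5+3-2=6
Step 3: prey: 50+25-12=63; pred: 6+6-3=9
Step 4: prey: 63+31-22=72; pred: 9+11-4=16
Step 5: prey: 72+36-46=62; pred: 16+23-8=31
Step 6: prey: 62+31-76=17; pred: 31+38-15=54
Step 7: prey: 17+8-36=0; pred: 54+18-27=45
Step 8: prey: 0+0-0=0; pred: 45+0-22=23
Step 9: prey: 0+0-0=0; pred: 23+0-11=12
Step 10: prey: 0+0-0=0; pred: 12+0-6=6
Step 11: prey: 0+0-0=0; pred: 6+0-3=3
Step 12: prey: 0+0-0=0; pred: 3+0-1=2
Max prey = 72 at step 4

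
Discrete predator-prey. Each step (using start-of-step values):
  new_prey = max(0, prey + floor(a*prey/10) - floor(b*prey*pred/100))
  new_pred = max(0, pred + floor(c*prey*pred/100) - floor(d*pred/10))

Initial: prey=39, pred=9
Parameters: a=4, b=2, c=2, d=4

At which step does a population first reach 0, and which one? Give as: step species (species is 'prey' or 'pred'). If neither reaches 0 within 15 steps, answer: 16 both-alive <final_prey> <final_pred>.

Step 1: prey: 39+15-7=47; pred: 9+7-3=13
Step 2: prey: 47+18-12=53; pred: 13+12-5=20
Step 3: prey: 53+21-21=53; pred: 20+21-8=33
Step 4: prey: 53+21-34=40; pred: 33+34-13=54
Step 5: prey: 40+16-43=13; pred: 54+43-21=76
Step 6: prey: 13+5-19=0; pred: 76+19-30=65
First extinction: prey at step 6

Answer: 6 prey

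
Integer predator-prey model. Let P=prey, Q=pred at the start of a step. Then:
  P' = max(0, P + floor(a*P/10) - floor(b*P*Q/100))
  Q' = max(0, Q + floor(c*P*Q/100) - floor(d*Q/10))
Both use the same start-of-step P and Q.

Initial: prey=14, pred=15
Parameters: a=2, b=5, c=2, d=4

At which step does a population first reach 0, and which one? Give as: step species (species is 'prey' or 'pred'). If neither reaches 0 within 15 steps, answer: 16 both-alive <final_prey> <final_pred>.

Step 1: prey: 14+2-10=6; pred: 15+4-6=13
Step 2: prey: 6+1-3=4; pred: 13+1-5=9
Step 3: prey: 4+0-1=3; pred: 9+0-3=6
Step 4: prey: 3+0-0=3; pred: 6+0-2=4
Step 5: prey: 3+0-0=3; pred: 4+0-1=3
Step 6: prey: 3+0-0=3; pred: 3+0-1=2
Step 7: prey: 3+0-0=3; pred: 2+0-0=2
Steps 8-15: state stable at prey=3, pred=2 (no change)
No extinction within 15 steps

Answer: 16 both-alive 3 2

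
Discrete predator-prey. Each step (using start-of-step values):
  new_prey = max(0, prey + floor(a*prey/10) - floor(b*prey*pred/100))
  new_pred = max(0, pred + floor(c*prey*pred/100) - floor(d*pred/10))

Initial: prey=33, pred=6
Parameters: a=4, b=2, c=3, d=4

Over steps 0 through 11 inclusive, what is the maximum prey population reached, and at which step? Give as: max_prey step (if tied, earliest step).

Answer: 56 3

Derivation:
Step 1: prey: 33+13-3=43; pred: 6+5-2=9
Step 2: prey: 43+17-7=53; pred: 9+11-3=17
Step 3: prey: 53+21-18=56; pred: 17+27-6=38
Step 4: prey: 56+22-42=36; pred: 38+63-15=86
Step 5: prey: 36+14-61=0; pred: 86+92-34=144
Step 6: prey: 0+0-0=0; pred: 144+0-57=87
Step 7: prey: 0+0-0=0; pred: 87+0-34=53
Step 8: prey: 0+0-0=0; pred: 53+0-21=32
Step 9: prey: 0+0-0=0; pred: 32+0-12=20
Step 10: prey: 0+0-0=0; pred: 20+0-8=12
Step 11: prey: 0+0-0=0; pred: 12+0-4=8
Max prey = 56 at step 3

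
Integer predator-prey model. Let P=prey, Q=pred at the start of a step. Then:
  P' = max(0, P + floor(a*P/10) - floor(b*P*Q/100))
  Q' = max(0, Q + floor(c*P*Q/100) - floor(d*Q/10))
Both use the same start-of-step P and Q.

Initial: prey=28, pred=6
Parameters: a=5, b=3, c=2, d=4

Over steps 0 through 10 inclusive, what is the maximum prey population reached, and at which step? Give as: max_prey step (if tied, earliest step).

Step 1: prey: 28+14-5=37; pred: 6+3-2=7
Step 2: prey: 37+18-7=48; pred: 7+5-2=10
Step 3: prey: 48+24-14=58; pred: 10+9-4=15
Step 4: prey: 58+29-26=61; pred: 15+17-6=26
Step 5: prey: 61+30-47=44; pred: 26+31-10=47
Step 6: prey: 44+22-62=4; pred: 47+41-18=70
Step 7: prey: 4+2-8=0; pred: 70+5-28=47
Step 8: prey: 0+0-0=0; pred: 47+0-18=29
Step 9: prey: 0+0-0=0; pred: 29+0-11=18
Step 10: prey: 0+0-0=0; pred: 18+0-7=11
Max prey = 61 at step 4

Answer: 61 4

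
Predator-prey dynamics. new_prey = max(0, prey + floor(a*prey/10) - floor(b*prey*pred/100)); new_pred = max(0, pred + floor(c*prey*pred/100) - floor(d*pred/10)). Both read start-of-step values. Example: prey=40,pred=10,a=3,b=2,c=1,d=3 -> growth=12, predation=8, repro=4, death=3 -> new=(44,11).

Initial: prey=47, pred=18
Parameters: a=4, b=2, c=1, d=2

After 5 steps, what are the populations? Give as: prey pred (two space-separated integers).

Answer: 13 45

Derivation:
Step 1: prey: 47+18-16=49; pred: 18+8-3=23
Step 2: prey: 49+19-22=46; pred: 23+11-4=30
Step 3: prey: 46+18-27=37; pred: 30+13-6=37
Step 4: prey: 37+14-27=24; pred: 37+13-7=43
Step 5: prey: 24+9-20=13; pred: 43+10-8=45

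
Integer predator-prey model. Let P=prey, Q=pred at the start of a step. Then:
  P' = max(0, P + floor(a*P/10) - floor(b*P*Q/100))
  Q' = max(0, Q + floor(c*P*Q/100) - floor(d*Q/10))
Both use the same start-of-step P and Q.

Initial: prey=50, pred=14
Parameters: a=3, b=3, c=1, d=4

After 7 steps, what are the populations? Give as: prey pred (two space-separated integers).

Answer: 18 7

Derivation:
Step 1: prey: 50+15-21=44; pred: 14+7-5=16
Step 2: prey: 44+13-21=36; pred: 16+7-6=17
Step 3: prey: 36+10-18=28; pred: 17+6-6=17
Step 4: prey: 28+8-14=22; pred: 17+4-6=15
Step 5: prey: 22+6-9=19; pred: 15+3-6=12
Step 6: prey: 19+5-6=18; pred: 12+2-4=10
Step 7: prey: 18+5-5=18; pred: 10+1-4=7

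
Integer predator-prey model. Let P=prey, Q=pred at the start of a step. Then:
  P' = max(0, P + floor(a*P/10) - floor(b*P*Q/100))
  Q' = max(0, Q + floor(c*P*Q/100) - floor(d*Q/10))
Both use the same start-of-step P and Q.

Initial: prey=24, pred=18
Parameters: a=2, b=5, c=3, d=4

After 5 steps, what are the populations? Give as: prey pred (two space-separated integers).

Step 1: prey: 24+4-21=7; pred: 18+12-7=23
Step 2: prey: 7+1-8=0; pred: 23+4-9=18
Step 3: prey: 0+0-0=0; pred: 18+0-7=11
Step 4: prey: 0+0-0=0; pred: 11+0-4=7
Step 5: prey: 0+0-0=0; pred: 7+0-2=5

Answer: 0 5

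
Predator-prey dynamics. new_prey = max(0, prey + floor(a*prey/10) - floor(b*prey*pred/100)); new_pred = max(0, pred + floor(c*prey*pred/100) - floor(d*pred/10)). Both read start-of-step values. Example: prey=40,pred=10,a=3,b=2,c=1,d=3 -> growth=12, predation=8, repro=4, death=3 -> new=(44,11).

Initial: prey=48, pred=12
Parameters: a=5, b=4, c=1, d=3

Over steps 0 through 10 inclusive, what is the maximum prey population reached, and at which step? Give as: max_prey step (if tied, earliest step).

Step 1: prey: 48+24-23=49; pred: 12+5-3=14
Step 2: prey: 49+24-27=46; pred: 14+6-4=16
Step 3: prey: 46+23-29=40; pred: 16+7-4=19
Step 4: prey: 40+20-30=30; pred: 19+7-5=21
Step 5: prey: 30+15-25=20; pred: 21+6-6=21
Step 6: prey: 20+10-16=14; pred: 21+4-6=19
Step 7: prey: 14+7-10=11; pred: 19+2-5=16
Step 8: prey: 11+5-7=9; pred: 16+1-4=13
Step 9: prey: 9+4-4=9; pred: 13+1-3=11
Step 10: prey: 9+4-3=10; pred: 11+0-3=8
Max prey = 49 at step 1

Answer: 49 1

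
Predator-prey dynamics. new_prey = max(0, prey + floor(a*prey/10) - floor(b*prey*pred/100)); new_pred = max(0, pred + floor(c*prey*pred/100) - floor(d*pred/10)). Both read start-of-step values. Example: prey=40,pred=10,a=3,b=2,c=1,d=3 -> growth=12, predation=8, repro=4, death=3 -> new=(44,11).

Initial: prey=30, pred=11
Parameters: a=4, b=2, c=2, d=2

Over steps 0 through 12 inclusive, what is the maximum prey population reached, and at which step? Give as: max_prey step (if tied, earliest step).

Step 1: prey: 30+12-6=36; pred: 11+6-2=15
Step 2: prey: 36+14-10=40; pred: 15+10-3=22
Step 3: prey: 40+16-17=39; pred: 22+17-4=35
Step 4: prey: 39+15-27=27; pred: 35+27-7=55
Step 5: prey: 27+10-29=8; pred: 55+29-11=73
Step 6: prey: 8+3-11=0; pred: 73+11-14=70
Step 7: prey: 0+0-0=0; pred: 70+0-14=56
Step 8: prey: 0+0-0=0; pred: 56+0-11=45
Step 9: prey: 0+0-0=0; pred: 45+0-9=36
Step 10: prey: 0+0-0=0; pred: 36+0-7=29
Step 11: prey: 0+0-0=0; pred: 29+0-5=24
Step 12: prey: 0+0-0=0; pred: 24+0-4=20
Max prey = 40 at step 2

Answer: 40 2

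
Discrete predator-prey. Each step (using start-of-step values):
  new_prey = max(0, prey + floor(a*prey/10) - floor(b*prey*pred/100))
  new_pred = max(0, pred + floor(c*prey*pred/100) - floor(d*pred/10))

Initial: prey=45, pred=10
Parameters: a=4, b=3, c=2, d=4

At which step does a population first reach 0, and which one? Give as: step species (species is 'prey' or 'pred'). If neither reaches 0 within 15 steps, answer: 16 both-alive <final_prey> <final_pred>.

Step 1: prey: 45+18-13=50; pred: 10+9-4=15
Step 2: prey: 50+20-22=48; pred: 15+15-6=24
Step 3: prey: 48+19-34=33; pred: 24+23-9=38
Step 4: prey: 33+13-37=9; pred: 38+25-15=48
Step 5: prey: 9+3-12=0; pred: 48+8-19=37
First extinction: prey at step 5

Answer: 5 prey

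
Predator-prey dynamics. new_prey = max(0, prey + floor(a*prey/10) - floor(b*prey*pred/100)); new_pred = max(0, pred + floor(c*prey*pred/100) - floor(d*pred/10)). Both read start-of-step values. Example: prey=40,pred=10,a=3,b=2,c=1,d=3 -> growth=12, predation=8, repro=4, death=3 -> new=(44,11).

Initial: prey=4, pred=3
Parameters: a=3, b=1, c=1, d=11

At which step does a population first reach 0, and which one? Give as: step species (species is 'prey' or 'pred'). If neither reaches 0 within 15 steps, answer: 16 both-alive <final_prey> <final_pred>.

Step 1: prey: 4+1-0=5; pred: 3+0-3=0
First extinction: pred at step 1

Answer: 1 pred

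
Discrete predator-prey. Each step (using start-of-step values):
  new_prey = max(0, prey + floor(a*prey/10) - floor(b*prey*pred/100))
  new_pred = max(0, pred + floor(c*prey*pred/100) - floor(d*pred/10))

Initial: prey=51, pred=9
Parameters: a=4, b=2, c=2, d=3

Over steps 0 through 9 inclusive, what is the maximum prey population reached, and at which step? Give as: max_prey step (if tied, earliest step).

Answer: 67 2

Derivation:
Step 1: prey: 51+20-9=62; pred: 9+9-2=16
Step 2: prey: 62+24-19=67; pred: 16+19-4=31
Step 3: prey: 67+26-41=52; pred: 31+41-9=63
Step 4: prey: 52+20-65=7; pred: 63+65-18=110
Step 5: prey: 7+2-15=0; pred: 110+15-33=92
Step 6: prey: 0+0-0=0; pred: 92+0-27=65
Step 7: prey: 0+0-0=0; pred: 65+0-19=46
Step 8: prey: 0+0-0=0; pred: 46+0-13=33
Step 9: prey: 0+0-0=0; pred: 33+0-9=24
Max prey = 67 at step 2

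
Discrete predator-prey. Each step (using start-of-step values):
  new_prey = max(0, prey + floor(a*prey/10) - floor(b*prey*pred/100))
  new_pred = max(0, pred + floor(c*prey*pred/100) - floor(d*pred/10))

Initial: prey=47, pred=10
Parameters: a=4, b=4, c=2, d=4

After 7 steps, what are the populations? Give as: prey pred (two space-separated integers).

Answer: 0 8

Derivation:
Step 1: prey: 47+18-18=47; pred: 10+9-4=15
Step 2: prey: 47+18-28=37; pred: 15+14-6=23
Step 3: prey: 37+14-34=17; pred: 23+17-9=31
Step 4: prey: 17+6-21=2; pred: 31+10-12=29
Step 5: prey: 2+0-2=0; pred: 29+1-11=19
Step 6: prey: 0+0-0=0; pred: 19+0-7=12
Step 7: prey: 0+0-0=0; pred: 12+0-4=8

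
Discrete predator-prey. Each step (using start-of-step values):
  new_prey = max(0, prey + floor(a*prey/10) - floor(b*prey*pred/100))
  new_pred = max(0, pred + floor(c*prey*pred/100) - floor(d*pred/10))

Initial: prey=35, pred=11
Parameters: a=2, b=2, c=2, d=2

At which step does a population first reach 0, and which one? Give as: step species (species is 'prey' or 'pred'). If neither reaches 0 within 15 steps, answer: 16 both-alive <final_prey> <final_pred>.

Answer: 16 both-alive 1 7

Derivation:
Step 1: prey: 35+7-7=35; pred: 11+7-2=16
Step 2: prey: 35+7-11=31; pred: 16+11-3=24
Step 3: prey: 31+6-14=23; pred: 24+14-4=34
Step 4: prey: 23+4-15=12; pred: 34+15-6=43
Step 5: prey: 12+2-10=4; pred: 43+10-8=45
Step 6: prey: 4+0-3=1; pred: 45+3-9=39
Step 7: prey: 1+0-0=1; pred: 39+0-7=32
Step 8: prey: 1+0-0=1; pred: 32+0-6=26
Step 9: prey: 1+0-0=1; pred: 26+0-5=21
Step 10: prey: 1+0-0=1; pred: 21+0-4=17
Step 11: prey: 1+0-0=1; pred: 17+0-3=14
Step 12: prey: 1+0-0=1; pred: 14+0-2=12
Step 13: prey: 1+0-0=1; pred: 12+0-2=10
Step 14: prey: 1+0-0=1; pred: 10+0-2=8
Step 15: prey: 1+0-0=1; pred: 8+0-1=7
No extinction within 15 steps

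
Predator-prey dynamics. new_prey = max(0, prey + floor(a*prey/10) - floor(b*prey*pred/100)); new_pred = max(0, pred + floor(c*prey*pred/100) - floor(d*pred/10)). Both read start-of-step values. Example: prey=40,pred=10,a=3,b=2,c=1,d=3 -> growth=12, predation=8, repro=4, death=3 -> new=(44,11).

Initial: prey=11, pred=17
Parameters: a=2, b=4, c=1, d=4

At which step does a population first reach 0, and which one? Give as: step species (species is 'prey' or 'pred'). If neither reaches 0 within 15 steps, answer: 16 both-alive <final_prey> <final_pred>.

Step 1: prey: 11+2-7=6; pred: 17+1-6=12
Step 2: prey: 6+1-2=5; pred: 12+0-4=8
Step 3: prey: 5+1-1=5; pred: 8+0-3=5
Step 4: prey: 5+1-1=5; pred: 5+0-2=3
Step 5: prey: 5+1-0=6; pred: 3+0-1=2
Step 6: prey: 6+1-0=7; pred: 2+0-0=2
Step 7: prey: 7+1-0=8; pred: 2+0-0=2
Step 8: prey: 8+1-0=9; pred: 2+0-0=2
Step 9: prey: 9+1-0=10; pred: 2+0-0=2
Step 10: prey: 10+2-0=12; pred: 2+0-0=2
Step 11: prey: 12+2-0=14; pred: 2+0-0=2
Step 12: prey: 14+2-1=15; pred: 2+0-0=2
Step 13: prey: 15+3-1=17; pred: 2+0-0=2
Step 14: prey: 17+3-1=19; pred: 2+0-0=2
Step 15: prey: 19+3-1=21; pred: 2+0-0=2
No extinction within 15 steps

Answer: 16 both-alive 21 2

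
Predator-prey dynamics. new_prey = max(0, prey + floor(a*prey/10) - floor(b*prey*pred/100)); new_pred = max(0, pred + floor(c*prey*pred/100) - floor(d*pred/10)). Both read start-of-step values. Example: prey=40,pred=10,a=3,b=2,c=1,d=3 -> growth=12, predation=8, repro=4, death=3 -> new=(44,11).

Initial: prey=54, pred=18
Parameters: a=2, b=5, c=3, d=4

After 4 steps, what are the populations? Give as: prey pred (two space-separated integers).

Answer: 0 16

Derivation:
Step 1: prey: 54+10-48=16; pred: 18+29-7=40
Step 2: prey: 16+3-32=0; pred: 40+19-16=43
Step 3: prey: 0+0-0=0; pred: 43+0-17=26
Step 4: prey: 0+0-0=0; pred: 26+0-10=16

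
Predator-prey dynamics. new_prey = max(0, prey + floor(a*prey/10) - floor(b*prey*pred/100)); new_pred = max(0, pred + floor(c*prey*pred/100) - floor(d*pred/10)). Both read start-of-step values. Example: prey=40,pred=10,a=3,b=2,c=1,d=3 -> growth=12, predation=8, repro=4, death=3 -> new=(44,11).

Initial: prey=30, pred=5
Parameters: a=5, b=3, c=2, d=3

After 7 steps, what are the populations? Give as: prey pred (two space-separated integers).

Step 1: prey: 30+15-4=41; pred: 5+3-1=7
Step 2: prey: 41+20-8=53; pred: 7+5-2=10
Step 3: prey: 53+26-15=64; pred: 10+10-3=17
Step 4: prey: 64+32-32=64; pred: 17+21-5=33
Step 5: prey: 64+32-63=33; pred: 33+42-9=66
Step 6: prey: 33+16-65=0; pred: 66+43-19=90
Step 7: prey: 0+0-0=0; pred: 90+0-27=63

Answer: 0 63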